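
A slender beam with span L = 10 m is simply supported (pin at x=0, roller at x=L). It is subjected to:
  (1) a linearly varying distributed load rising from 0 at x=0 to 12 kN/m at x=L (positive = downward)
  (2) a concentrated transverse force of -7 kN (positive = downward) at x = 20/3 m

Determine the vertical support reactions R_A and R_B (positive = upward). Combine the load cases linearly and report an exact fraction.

R_A = 53/3 kN, R_B = 106/3 kN

Load 1 — triangular load w₀=12 kN/m (0→w₀ over full span):
  R_A = w₀L/6 = 12·10/6 = 20 kN
  R_B = w₀L/3 = 12·10/3 = 40 kN
Load 2 — point force P=-7 kN at a=20/3 m (b=L-a=10/3):
  R_A = Pb/L = (-7)·(10/3)/10 = -7/3 kN
  R_B = Pa/L = (-7)·(20/3)/10 = -14/3 kN
Superposition: R_A = 53/3 kN, R_B = 106/3 kN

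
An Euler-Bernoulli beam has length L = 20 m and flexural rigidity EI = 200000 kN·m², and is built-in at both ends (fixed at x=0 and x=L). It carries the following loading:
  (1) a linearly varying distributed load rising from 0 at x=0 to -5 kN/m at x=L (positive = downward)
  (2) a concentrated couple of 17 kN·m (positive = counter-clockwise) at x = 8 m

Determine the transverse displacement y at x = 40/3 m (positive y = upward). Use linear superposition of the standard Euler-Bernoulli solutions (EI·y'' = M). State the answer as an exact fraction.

Load 1 — triangular load w₀=-5 kN/m (0→w₀ over full span):
  y_1 = -w₀x²(L-x)²(x+2L)/(120LEI) = -(-5)·(40/3)²·(20-(40/3))²·((40/3)+2·20)/(120·20·200000) = 16/3645 m
Load 2 — applied couple M₀=17 kN·m at a=8 m (b=L-a=12):
  y_2 = (R_Ax³/6 - M_Ax²/2 - M₀(x-a)²/2)/EI  [x>a] with R_A=153/125, M_A=51/25 = ((153/125)·(40/3)³/6 - (51/25)·(40/3)²/2 - 17·((40/3)-8)²/2)/200000 = 17/56250 m
Superposition: y = Σ y_i = 21377/4556250 m ≈ 0.004692 m

y(40/3) = 21377/4556250 m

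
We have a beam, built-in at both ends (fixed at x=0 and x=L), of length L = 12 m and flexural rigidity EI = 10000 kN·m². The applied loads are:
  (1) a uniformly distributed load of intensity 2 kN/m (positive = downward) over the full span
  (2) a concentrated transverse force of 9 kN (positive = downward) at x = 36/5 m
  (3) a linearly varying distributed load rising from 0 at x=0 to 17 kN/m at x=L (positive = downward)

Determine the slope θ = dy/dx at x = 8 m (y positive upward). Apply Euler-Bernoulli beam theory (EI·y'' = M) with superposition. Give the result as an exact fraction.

Load 1 — uniform load w=2 kN/m over full span:
  θ_1 = -wx(L-x)(L-2x)/(12EI) = -2·8·(12-8)·(12-2·8)/(12·10000) = 4/1875 rad
Load 2 — point force P=9 kN at a=36/5 m (b=L-a=24/5):
  θ_2 = Pa²(L-x)(2bL-(3b+a)(L-x))/(2L³EI)  [x>a] = 9·(36/5)²·(12-8)·(2·(24/5)·12-(3·(24/5)+(36/5))·(12-8))/(2·12³·10000) = 243/156250 rad
Load 3 — triangular load w₀=17 kN/m (0→w₀ over full span):
  θ_3 = -w₀(2x(L-x)(L-2x)(x+2L)+x²(L-x)²)/(120LEI) = -17·(2·8·(12-8)·(12-2·8)·(8+2·12)+8²·(12-8)²)/(120·12·10000) = 238/28125 rad
Superposition: θ = Σ θ_i = 17087/1406250 rad ≈ 0.012151 rad

θ(8) = 17087/1406250 rad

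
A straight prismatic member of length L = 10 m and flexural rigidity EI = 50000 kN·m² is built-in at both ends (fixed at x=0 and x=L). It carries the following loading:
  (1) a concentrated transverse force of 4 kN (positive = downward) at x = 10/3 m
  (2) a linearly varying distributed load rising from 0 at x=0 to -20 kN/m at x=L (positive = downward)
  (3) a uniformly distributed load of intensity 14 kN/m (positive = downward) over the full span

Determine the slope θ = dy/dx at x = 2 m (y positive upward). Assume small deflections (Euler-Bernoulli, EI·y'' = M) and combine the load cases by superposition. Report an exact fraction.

θ(2) = -73/84375 rad

Load 1 — point force P=4 kN at a=10/3 m (b=L-a=20/3):
  θ_1 = -Pb²x(2aL-(3a+b)x)/(2L³EI)  [x≤a] = -4·(20/3)²·2·(2·(10/3)·10-(3·(10/3)+(20/3))·2)/(2·10³·50000) = -2/16875 rad
Load 2 — triangular load w₀=-20 kN/m (0→w₀ over full span):
  θ_2 = -w₀(2x(L-x)(L-2x)(x+2L)+x²(L-x)²)/(120LEI) = -(-20)·(2·2·(10-2)·(10-2·2)·(2+2·10)+2²·(10-2)²)/(120·10·50000) = 14/9375 rad
Load 3 — uniform load w=14 kN/m over full span:
  θ_3 = -wx(L-x)(L-2x)/(12EI) = -14·2·(10-2)·(10-2·2)/(12·50000) = -7/3125 rad
Superposition: θ = Σ θ_i = -73/84375 rad ≈ -0.000865 rad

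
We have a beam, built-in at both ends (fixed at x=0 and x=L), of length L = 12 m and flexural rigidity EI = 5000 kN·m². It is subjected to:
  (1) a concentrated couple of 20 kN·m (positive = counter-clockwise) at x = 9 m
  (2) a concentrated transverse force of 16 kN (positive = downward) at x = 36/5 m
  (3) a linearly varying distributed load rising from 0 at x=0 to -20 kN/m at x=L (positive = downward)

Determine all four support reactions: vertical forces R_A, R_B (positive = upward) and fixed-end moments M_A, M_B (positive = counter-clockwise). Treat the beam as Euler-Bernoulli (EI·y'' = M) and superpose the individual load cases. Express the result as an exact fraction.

Load 1 — applied couple M₀=20 kN·m at a=9 m (b=L-a=3):
  R_A = 6M₀ab/L³ = 6·20·9·3/12³ = 15/8 kN
  M_A = M₀b(2a-b)/L² = 20·3·(2·9-3)/12² = 25/4 kN·m
  R_B = -6M₀ab/L³ = -6·20·9·3/12³ = -15/8 kN
  M_B = M₀a(2b-a)/L² = 20·9·(2·3-9)/12² = -15/4 kN·m
Load 2 — point force P=16 kN at a=36/5 m (b=L-a=24/5):
  R_A = Pb²(3a+b)/L³ = 16·(24/5)²·(3·(36/5)+(24/5))/12³ = 704/125 kN
  M_A = Pab²/L² = 16·(36/5)·(24/5)²/12² = 2304/125 kN·m
  R_B = Pa²(a+3b)/L³ = 16·(36/5)²·((36/5)+3·(24/5))/12³ = 1296/125 kN
  M_B = -Pa²b/L² = -16·(36/5)²·(24/5)/12² = -3456/125 kN·m
Load 3 — triangular load w₀=-20 kN/m (0→w₀ over full span):
  R_A = 3w₀L/20 = 3·(-20)·12/20 = -36 kN
  M_A = w₀L²/30 = (-20)·12²/30 = -96 kN·m
  R_B = 7w₀L/20 = 7·(-20)·12/20 = -84 kN
  M_B = -w₀L²/20 = -(-20)·12²/20 = 144 kN·m
Superposition: R_A = -28493/1000 kN, M_A = -35659/500 kN·m, R_B = -75507/1000 kN, M_B = 56301/500 kN·m

R_A = -28493/1000 kN, M_A = -35659/500 kN·m, R_B = -75507/1000 kN, M_B = 56301/500 kN·m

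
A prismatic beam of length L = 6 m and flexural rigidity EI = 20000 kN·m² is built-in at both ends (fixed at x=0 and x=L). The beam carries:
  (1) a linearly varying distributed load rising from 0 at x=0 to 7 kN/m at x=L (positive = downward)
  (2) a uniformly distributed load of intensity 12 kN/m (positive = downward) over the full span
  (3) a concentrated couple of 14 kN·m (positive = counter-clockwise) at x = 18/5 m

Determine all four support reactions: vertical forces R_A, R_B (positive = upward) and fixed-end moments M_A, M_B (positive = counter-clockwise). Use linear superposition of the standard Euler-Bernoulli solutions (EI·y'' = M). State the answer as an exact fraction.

R_A = 2283/50 kN, M_A = 1222/25 kN·m, R_B = 2367/50 kN, M_B = -1173/25 kN·m

Load 1 — triangular load w₀=7 kN/m (0→w₀ over full span):
  R_A = 3w₀L/20 = 3·7·6/20 = 63/10 kN
  M_A = w₀L²/30 = 7·6²/30 = 42/5 kN·m
  R_B = 7w₀L/20 = 7·7·6/20 = 147/10 kN
  M_B = -w₀L²/20 = -7·6²/20 = -63/5 kN·m
Load 2 — uniform load w=12 kN/m over full span:
  R_A = wL/2 = 12·6/2 = 36 kN
  M_A = wL²/12 = 12·6²/12 = 36 kN·m
  R_B = wL/2 = 12·6/2 = 36 kN
  M_B = -wL²/12 = -12·6²/12 = -36 kN·m
Load 3 — applied couple M₀=14 kN·m at a=18/5 m (b=L-a=12/5):
  R_A = 6M₀ab/L³ = 6·14·(18/5)·(12/5)/6³ = 84/25 kN
  M_A = M₀b(2a-b)/L² = 14·(12/5)·(2·(18/5)-(12/5))/6² = 112/25 kN·m
  R_B = -6M₀ab/L³ = -6·14·(18/5)·(12/5)/6³ = -84/25 kN
  M_B = M₀a(2b-a)/L² = 14·(18/5)·(2·(12/5)-(18/5))/6² = 42/25 kN·m
Superposition: R_A = 2283/50 kN, M_A = 1222/25 kN·m, R_B = 2367/50 kN, M_B = -1173/25 kN·m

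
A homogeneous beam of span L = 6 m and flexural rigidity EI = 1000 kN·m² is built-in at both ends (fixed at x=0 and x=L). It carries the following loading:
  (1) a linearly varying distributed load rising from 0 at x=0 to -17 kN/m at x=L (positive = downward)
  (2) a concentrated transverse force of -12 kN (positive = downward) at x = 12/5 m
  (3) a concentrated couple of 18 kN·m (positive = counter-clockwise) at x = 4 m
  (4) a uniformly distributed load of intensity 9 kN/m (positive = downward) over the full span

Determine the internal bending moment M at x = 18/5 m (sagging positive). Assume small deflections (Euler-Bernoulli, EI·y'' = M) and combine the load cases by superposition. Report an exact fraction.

Load 1 — triangular load w₀=-17 kN/m (0→w₀ over full span):
  M_1 = 3w₀Lx/20 - w₀L²/30 - w₀x³/(6L) = 3·(-17)·6·(18/5)/20 - (-17)·6²/30 - (-17)·(18/5)³/(6·6) = -1581/125 kN·m
Load 2 — point force P=-12 kN at a=12/5 m (b=L-a=18/5):
  M_2 = Pa²(a+3b)(L-x)/L³ - Pa²b/L²  [x>a] = (-12)·(12/5)²·((12/5)+3·(18/5))·(6-(18/5))/6³ - (-12)·(12/5)²·(18/5)/6² = -2016/625 kN·m
Load 3 — applied couple M₀=18 kN·m at a=4 m (b=L-a=2):
  M_3 = R_Ax - M_A  [x≤a] with R_A=4, M_A=6 = 4·(18/5) - 6 = 42/5 kN·m
Load 4 — uniform load w=9 kN/m over full span:
  M_4 = wLx/2 - wL²/12 - wx²/2 = 9·6·(18/5)/2 - 9·6²/12 - 9·(18/5)²/2 = 297/25 kN·m
Superposition: M = Σ M_i = 2754/625 kN·m ≈ 4.406400 kN·m

M(18/5) = 2754/625 kN·m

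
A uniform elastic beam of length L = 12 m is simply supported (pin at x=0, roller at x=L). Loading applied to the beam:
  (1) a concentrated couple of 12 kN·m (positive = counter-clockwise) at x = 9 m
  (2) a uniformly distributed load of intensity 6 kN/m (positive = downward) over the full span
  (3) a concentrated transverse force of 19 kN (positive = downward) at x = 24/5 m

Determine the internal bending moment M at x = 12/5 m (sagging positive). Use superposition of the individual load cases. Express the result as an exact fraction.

Load 1 — applied couple M₀=12 kN·m at a=9 m (b=L-a=3):
  M_1 = M₀x/L  [x≤a] = 12·(12/5)/12 = 12/5 kN·m
Load 2 — uniform load w=6 kN/m over full span:
  M_2 = wx(L-x)/2 = 6·(12/5)·(12-(12/5))/2 = 1728/25 kN·m
Load 3 — point force P=19 kN at a=24/5 m (b=L-a=36/5):
  M_3 = Pbx/L  [x≤a] = 19·(36/5)·(12/5)/12 = 684/25 kN·m
Superposition: M = Σ M_i = 2472/25 kN·m ≈ 98.880000 kN·m

M(12/5) = 2472/25 kN·m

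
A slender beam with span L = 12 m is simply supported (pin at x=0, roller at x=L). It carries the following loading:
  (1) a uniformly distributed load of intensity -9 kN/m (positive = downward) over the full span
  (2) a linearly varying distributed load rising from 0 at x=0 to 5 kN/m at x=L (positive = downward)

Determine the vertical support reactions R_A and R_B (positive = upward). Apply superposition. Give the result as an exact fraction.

Load 1 — uniform load w=-9 kN/m over full span:
  R_A = wL/2 = (-9)·12/2 = -54 kN
  R_B = wL/2 = (-9)·12/2 = -54 kN
Load 2 — triangular load w₀=5 kN/m (0→w₀ over full span):
  R_A = w₀L/6 = 5·12/6 = 10 kN
  R_B = w₀L/3 = 5·12/3 = 20 kN
Superposition: R_A = -44 kN, R_B = -34 kN

R_A = -44 kN, R_B = -34 kN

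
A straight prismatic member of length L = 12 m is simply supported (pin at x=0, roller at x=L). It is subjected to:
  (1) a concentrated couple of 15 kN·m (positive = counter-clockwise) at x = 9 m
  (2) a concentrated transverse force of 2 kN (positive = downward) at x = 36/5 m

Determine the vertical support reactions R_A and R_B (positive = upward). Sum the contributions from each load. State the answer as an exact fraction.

Load 1 — applied couple M₀=15 kN·m at a=9 m (b=L-a=3):
  R_A = M₀/L = 15/12 = 5/4 kN
  R_B = -M₀/L = -15/12 = -5/4 kN
Load 2 — point force P=2 kN at a=36/5 m (b=L-a=24/5):
  R_A = Pb/L = 2·(24/5)/12 = 4/5 kN
  R_B = Pa/L = 2·(36/5)/12 = 6/5 kN
Superposition: R_A = 41/20 kN, R_B = -1/20 kN

R_A = 41/20 kN, R_B = -1/20 kN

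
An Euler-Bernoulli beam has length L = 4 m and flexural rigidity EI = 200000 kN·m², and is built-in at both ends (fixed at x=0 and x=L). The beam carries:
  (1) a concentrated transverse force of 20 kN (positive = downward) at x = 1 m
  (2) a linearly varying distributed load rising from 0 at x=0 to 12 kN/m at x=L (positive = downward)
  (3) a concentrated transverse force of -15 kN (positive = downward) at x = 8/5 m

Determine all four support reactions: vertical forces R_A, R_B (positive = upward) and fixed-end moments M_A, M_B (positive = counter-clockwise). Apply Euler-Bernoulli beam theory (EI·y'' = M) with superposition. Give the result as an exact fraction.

Load 1 — point force P=20 kN at a=1 m (b=L-a=3):
  R_A = Pb²(3a+b)/L³ = 20·3²·(3·1+3)/4³ = 135/8 kN
  M_A = Pab²/L² = 20·1·3²/4² = 45/4 kN·m
  R_B = Pa²(a+3b)/L³ = 20·1²·(1+3·3)/4³ = 25/8 kN
  M_B = -Pa²b/L² = -20·1²·3/4² = -15/4 kN·m
Load 2 — triangular load w₀=12 kN/m (0→w₀ over full span):
  R_A = 3w₀L/20 = 3·12·4/20 = 36/5 kN
  M_A = w₀L²/30 = 12·4²/30 = 32/5 kN·m
  R_B = 7w₀L/20 = 7·12·4/20 = 84/5 kN
  M_B = -w₀L²/20 = -12·4²/20 = -48/5 kN·m
Load 3 — point force P=-15 kN at a=8/5 m (b=L-a=12/5):
  R_A = Pb²(3a+b)/L³ = (-15)·(12/5)²·(3·(8/5)+(12/5))/4³ = -243/25 kN
  M_A = Pab²/L² = (-15)·(8/5)·(12/5)²/4² = -216/25 kN·m
  R_B = Pa²(a+3b)/L³ = (-15)·(8/5)²·((8/5)+3·(12/5))/4³ = -132/25 kN
  M_B = -Pa²b/L² = -(-15)·(8/5)²·(12/5)/4² = 144/25 kN·m
Superposition: R_A = 2871/200 kN, M_A = 901/100 kN·m, R_B = 2929/200 kN, M_B = -759/100 kN·m

R_A = 2871/200 kN, M_A = 901/100 kN·m, R_B = 2929/200 kN, M_B = -759/100 kN·m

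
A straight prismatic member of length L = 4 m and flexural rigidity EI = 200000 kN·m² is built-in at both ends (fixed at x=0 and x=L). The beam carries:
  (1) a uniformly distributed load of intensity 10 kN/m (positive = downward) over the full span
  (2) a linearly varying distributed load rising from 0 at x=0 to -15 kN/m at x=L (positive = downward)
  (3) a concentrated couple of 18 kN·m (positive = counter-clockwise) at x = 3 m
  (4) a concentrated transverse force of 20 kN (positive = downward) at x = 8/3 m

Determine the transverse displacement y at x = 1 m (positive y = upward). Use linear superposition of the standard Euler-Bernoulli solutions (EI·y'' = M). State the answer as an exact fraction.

Load 1 — uniform load w=10 kN/m over full span:
  y_1 = -wx²(L-x)²/(24EI) = -10·1²·(4-1)²/(24·200000) = -3/160000 m
Load 2 — triangular load w₀=-15 kN/m (0→w₀ over full span):
  y_2 = -w₀x²(L-x)²(x+2L)/(120LEI) = -(-15)·1²·(4-1)²·(1+2·4)/(120·4·200000) = 81/6400000 m
Load 3 — applied couple M₀=18 kN·m at a=3 m (b=L-a=1):
  y_3 = (R_Ax³/6 - M_Ax²/2)/EI  [x≤a] with R_A=81/16, M_A=45/8 = ((81/16)·1³/6 - (45/8)·1²/2)/200000 = -63/6400000 m
Load 4 — point force P=20 kN at a=8/3 m (b=L-a=4/3):
  y_4 = -Pb²x²(3aL-(3a+b)x)/(6L³EI)  [x≤a] = -20·(4/3)²·1²·(3·(8/3)·4-(3·(8/3)+(4/3))·1)/(6·4³·200000) = -17/1620000 m
Superposition: y = Σ y_i = -6851/259200000 m ≈ -0.000026 m

y(1) = -6851/259200000 m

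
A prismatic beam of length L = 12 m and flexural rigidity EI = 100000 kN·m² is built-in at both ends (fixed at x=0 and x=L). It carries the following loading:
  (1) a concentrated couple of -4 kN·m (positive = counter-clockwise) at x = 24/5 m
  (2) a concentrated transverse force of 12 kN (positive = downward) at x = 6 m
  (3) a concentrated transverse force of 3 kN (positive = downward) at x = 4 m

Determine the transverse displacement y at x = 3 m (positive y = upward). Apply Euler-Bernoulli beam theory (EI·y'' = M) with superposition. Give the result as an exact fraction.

Load 1 — applied couple M₀=-4 kN·m at a=24/5 m (b=L-a=36/5):
  y_1 = (R_Ax³/6 - M_Ax²/2)/EI  [x≤a] with R_A=-12/25, M_A=-12/25 = ((-12/25)·3³/6 - (-12/25)·3²/2)/100000 = 0 m
Load 2 — point force P=12 kN at a=6 m (b=L-a=6):
  y_2 = -Pb²x²(3aL-(3a+b)x)/(6L³EI)  [x≤a] = -12·6²·3²·(3·6·12-(3·6+6)·3)/(6·12³·100000) = -27/50000 m
Load 3 — point force P=3 kN at a=4 m (b=L-a=8):
  y_3 = -Pb²x²(3aL-(3a+b)x)/(6L³EI)  [x≤a] = -3·8²·3²·(3·4·12-(3·4+8)·3)/(6·12³·100000) = -7/50000 m
Superposition: y = Σ y_i = -17/25000 m ≈ -0.000680 m

y(3) = -17/25000 m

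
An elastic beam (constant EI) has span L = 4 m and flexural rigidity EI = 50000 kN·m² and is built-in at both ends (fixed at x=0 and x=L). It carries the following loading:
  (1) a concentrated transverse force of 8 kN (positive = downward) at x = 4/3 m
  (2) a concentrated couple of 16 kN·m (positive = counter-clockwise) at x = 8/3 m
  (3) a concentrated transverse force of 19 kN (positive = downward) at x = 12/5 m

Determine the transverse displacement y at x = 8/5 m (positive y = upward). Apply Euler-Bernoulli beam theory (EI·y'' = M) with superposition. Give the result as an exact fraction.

Load 1 — point force P=8 kN at a=4/3 m (b=L-a=8/3):
  y_1 = -Pa²(L-x)²(3bL-(3b+a)(L-x))/(6L³EI)  [x>a] = -8·(4/3)²·(4-(8/5))²·(3·(8/3)·4-(3·(8/3)+(4/3))·(4-(8/5)))/(6·4³·50000) = -16/390625 m
Load 2 — applied couple M₀=16 kN·m at a=8/3 m (b=L-a=4/3):
  y_2 = (R_Ax³/6 - M_Ax²/2)/EI  [x≤a] with R_A=16/3, M_A=16/3 = ((16/3)·(8/5)³/6 - (16/3)·(8/5)²/2)/50000 = -224/3515625 m
Load 3 — point force P=19 kN at a=12/5 m (b=L-a=8/5):
  y_3 = -Pb²x²(3aL-(3a+b)x)/(6L³EI)  [x≤a] = -19·(8/5)²·(8/5)²·(3·(12/5)·4-(3·(12/5)+(8/5))·(8/5))/(6·4³·50000) = -13984/146484375 m
Superposition: y = Σ y_i = -87952/439453125 m ≈ -0.000200 m

y(8/5) = -87952/439453125 m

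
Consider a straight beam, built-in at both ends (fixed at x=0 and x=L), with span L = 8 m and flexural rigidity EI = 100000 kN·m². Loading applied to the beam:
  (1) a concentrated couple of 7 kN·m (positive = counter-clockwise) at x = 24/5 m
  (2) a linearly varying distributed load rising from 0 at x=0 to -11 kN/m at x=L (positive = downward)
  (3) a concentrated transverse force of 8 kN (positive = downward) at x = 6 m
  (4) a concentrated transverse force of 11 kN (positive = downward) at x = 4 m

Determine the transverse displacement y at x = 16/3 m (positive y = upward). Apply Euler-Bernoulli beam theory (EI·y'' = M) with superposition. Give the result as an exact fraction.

Load 1 — applied couple M₀=7 kN·m at a=24/5 m (b=L-a=16/5):
  y_1 = (R_Ax³/6 - M_Ax²/2 - M₀(x-a)²/2)/EI  [x>a] with R_A=63/50, M_A=56/25 = ((63/50)·(16/3)³/6 - (56/25)·(16/3)²/2 - 7·((16/3)-(24/5))²/2)/100000 = -7/703125 m
Load 2 — triangular load w₀=-11 kN/m (0→w₀ over full span):
  y_2 = -w₀x²(L-x)²(x+2L)/(120LEI) = -(-11)·(16/3)²·(8-(16/3))²·((16/3)+2·8)/(120·8·100000) = 5632/11390625 m
Load 3 — point force P=8 kN at a=6 m (b=L-a=2):
  y_3 = -Pb²x²(3aL-(3a+b)x)/(6L³EI)  [x≤a] = -8·2²·(16/3)²·(3·6·8-(3·6+2)·(16/3))/(6·8³·100000) = -28/253125 m
Load 4 — point force P=11 kN at a=4 m (b=L-a=4):
  y_4 = -Pa²(L-x)²(3bL-(3b+a)(L-x))/(6L³EI)  [x>a] = -11·4²·(8-(16/3))²·(3·4·8-(3·4+4)·(8-(16/3)))/(6·8³·100000) = -11/50625 m
Superposition: y = Σ y_i = 8918/56953125 m ≈ 0.000157 m

y(16/3) = 8918/56953125 m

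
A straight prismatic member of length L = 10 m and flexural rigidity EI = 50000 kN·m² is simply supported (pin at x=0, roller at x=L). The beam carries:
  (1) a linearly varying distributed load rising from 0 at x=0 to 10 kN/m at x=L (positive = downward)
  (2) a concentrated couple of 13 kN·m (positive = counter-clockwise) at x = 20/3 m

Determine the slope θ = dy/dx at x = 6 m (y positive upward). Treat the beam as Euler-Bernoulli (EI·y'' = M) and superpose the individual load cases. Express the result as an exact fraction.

Load 1 — triangular load w₀=10 kN/m (0→w₀ over full span):
  θ_1 = -w₀(7L⁴-30L²x²+15x⁴)/(360LEI) = -10·(7·10⁴-30·10²·6²+15·6⁴)/(360·10·50000) = 29/28125 rad
Load 2 — applied couple M₀=13 kN·m at a=20/3 m (b=L-a=10/3):
  θ_2 = (M₀x²/(2L)+C₁)/EI  [x≤a] with C₁=M₀(3b²-L²)/(6L)=-130/9 = (13·6²/(2·10)+(-130/9))/50000 = 403/2250000 rad
Superposition: θ = Σ θ_i = 2723/2250000 rad ≈ 0.001210 rad

θ(6) = 2723/2250000 rad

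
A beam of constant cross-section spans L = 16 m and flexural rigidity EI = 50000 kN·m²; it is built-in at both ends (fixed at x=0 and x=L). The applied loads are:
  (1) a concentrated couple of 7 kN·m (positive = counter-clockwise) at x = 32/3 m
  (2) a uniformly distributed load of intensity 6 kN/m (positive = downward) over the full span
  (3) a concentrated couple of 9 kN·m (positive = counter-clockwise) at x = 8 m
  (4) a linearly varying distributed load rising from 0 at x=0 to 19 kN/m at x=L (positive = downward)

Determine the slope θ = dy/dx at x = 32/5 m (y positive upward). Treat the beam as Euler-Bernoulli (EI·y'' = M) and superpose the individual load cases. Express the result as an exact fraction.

θ(32/5) = -66841/11718750 rad

Load 1 — applied couple M₀=7 kN·m at a=32/3 m (b=L-a=16/3):
  θ_1 = (R_Ax²/2 - M_Ax)/EI  [x≤a] with R_A=7/12, M_A=7/3 = ((7/12)·(32/5)²/2 - (7/3)·(32/5))/50000 = -14/234375 rad
Load 2 — uniform load w=6 kN/m over full span:
  θ_2 = -wx(L-x)(L-2x)/(12EI) = -6·(32/5)·(16-(32/5))·(16-2·(32/5))/(12·50000) = -768/390625 rad
Load 3 — applied couple M₀=9 kN·m at a=8 m (b=L-a=8):
  θ_3 = (R_Ax²/2 - M_Ax)/EI  [x≤a] with R_A=27/32, M_A=9/4 = ((27/32)·(32/5)²/2 - (9/4)·(32/5))/50000 = 9/156250 rad
Load 4 — triangular load w₀=19 kN/m (0→w₀ over full span):
  θ_4 = -w₀(2x(L-x)(L-2x)(x+2L)+x²(L-x)²)/(120LEI) = -19·(2·(32/5)·(16-(32/5))·(16-2·(32/5))·((32/5)+2·16)+(32/5)²·(16-(32/5))²)/(120·16·50000) = -7296/1953125 rad
Superposition: θ = Σ θ_i = -66841/11718750 rad ≈ -0.005704 rad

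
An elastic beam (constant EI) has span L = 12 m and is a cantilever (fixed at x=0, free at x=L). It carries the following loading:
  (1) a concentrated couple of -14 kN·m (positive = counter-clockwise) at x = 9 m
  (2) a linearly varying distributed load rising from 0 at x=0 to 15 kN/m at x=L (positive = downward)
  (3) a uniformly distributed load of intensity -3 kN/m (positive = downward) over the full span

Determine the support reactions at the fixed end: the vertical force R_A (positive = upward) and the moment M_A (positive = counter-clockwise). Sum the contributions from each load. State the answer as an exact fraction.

R_A = 54 kN, M_A = 518 kN·m

Load 1 — applied couple M₀=-14 kN·m at a=9 m (b=L-a=3):
  R_A = 0 kN
  M_A = -M₀ = -(-14) = 14 kN·m
Load 2 — triangular load w₀=15 kN/m (0→w₀ over full span):
  R_A = w₀L/2 = 15·12/2 = 90 kN
  M_A = w₀L²/3 = 15·12²/3 = 720 kN·m
Load 3 — uniform load w=-3 kN/m over full span:
  R_A = wL = (-3)·12 = -36 kN
  M_A = wL²/2 = (-3)·12²/2 = -216 kN·m
Superposition: R_A = 54 kN, M_A = 518 kN·m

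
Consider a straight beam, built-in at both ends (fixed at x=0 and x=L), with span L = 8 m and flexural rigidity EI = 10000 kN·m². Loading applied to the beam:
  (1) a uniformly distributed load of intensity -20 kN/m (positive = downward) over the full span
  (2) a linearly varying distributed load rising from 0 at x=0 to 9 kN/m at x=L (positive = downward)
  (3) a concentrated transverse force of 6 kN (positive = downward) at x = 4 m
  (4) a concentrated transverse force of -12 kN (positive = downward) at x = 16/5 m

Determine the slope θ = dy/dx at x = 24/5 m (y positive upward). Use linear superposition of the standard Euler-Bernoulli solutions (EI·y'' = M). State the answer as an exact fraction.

Load 1 — uniform load w=-20 kN/m over full span:
  θ_1 = -wx(L-x)(L-2x)/(12EI) = -(-20)·(24/5)·(8-(24/5))·(8-2·(24/5))/(12·10000) = -64/15625 rad
Load 2 — triangular load w₀=9 kN/m (0→w₀ over full span):
  θ_2 = -w₀(2x(L-x)(L-2x)(x+2L)+x²(L-x)²)/(120LEI) = -9·(2·(24/5)·(8-(24/5))·(8-2·(24/5))·((24/5)+2·8)+(24/5)²·(8-(24/5))²)/(120·8·10000) = 288/390625 rad
Load 3 — point force P=6 kN at a=4 m (b=L-a=4):
  θ_3 = Pa²(L-x)(2bL-(3b+a)(L-x))/(2L³EI)  [x>a] = 6·4²·(8-(24/5))·(2·4·8-(3·4+4)·(8-(24/5)))/(2·8³·10000) = 6/15625 rad
Load 4 — point force P=-12 kN at a=16/5 m (b=L-a=24/5):
  θ_4 = Pa²(L-x)(2bL-(3b+a)(L-x))/(2L³EI)  [x>a] = (-12)·(16/5)²·(8-(24/5))·(2·(24/5)·8-(3·(24/5)+(16/5))·(8-(24/5)))/(2·8³·10000) = -1536/1953125 rad
Superposition: θ = Σ θ_i = -7346/1953125 rad ≈ -0.003761 rad

θ(24/5) = -7346/1953125 rad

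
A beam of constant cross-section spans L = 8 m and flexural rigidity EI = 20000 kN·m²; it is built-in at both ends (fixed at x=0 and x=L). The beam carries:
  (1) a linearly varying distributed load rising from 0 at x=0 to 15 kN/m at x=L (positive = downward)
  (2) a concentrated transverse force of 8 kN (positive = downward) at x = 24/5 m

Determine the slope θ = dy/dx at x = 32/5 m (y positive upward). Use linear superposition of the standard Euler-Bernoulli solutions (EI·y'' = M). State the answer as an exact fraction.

θ(32/5) = 3992/1953125 rad

Load 1 — triangular load w₀=15 kN/m (0→w₀ over full span):
  θ_1 = -w₀(2x(L-x)(L-2x)(x+2L)+x²(L-x)²)/(120LEI) = -15·(2·(32/5)·(8-(32/5))·(8-2·(32/5))·((32/5)+2·8)+(32/5)²·(8-(32/5))²)/(120·8·20000) = 128/78125 rad
Load 2 — point force P=8 kN at a=24/5 m (b=L-a=16/5):
  θ_2 = Pa²(L-x)(2bL-(3b+a)(L-x))/(2L³EI)  [x>a] = 8·(24/5)²·(8-(32/5))·(2·(16/5)·8-(3·(16/5)+(24/5))·(8-(32/5)))/(2·8³·20000) = 792/1953125 rad
Superposition: θ = Σ θ_i = 3992/1953125 rad ≈ 0.002044 rad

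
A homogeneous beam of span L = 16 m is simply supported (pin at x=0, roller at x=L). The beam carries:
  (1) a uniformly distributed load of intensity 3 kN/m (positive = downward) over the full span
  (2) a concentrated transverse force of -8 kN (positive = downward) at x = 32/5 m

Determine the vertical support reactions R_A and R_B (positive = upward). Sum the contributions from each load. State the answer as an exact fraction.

R_A = 96/5 kN, R_B = 104/5 kN

Load 1 — uniform load w=3 kN/m over full span:
  R_A = wL/2 = 3·16/2 = 24 kN
  R_B = wL/2 = 3·16/2 = 24 kN
Load 2 — point force P=-8 kN at a=32/5 m (b=L-a=48/5):
  R_A = Pb/L = (-8)·(48/5)/16 = -24/5 kN
  R_B = Pa/L = (-8)·(32/5)/16 = -16/5 kN
Superposition: R_A = 96/5 kN, R_B = 104/5 kN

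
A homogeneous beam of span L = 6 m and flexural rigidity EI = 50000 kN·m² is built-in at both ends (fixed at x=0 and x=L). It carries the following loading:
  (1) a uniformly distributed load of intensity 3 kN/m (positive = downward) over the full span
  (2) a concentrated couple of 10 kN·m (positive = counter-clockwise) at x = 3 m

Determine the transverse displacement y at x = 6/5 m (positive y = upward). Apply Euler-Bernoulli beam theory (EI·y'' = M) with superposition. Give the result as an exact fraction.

y(6/5) = -3267/31250000 m

Load 1 — uniform load w=3 kN/m over full span:
  y_1 = -wx²(L-x)²/(24EI) = -3·(6/5)²·(6-(6/5))²/(24·50000) = -162/1953125 m
Load 2 — applied couple M₀=10 kN·m at a=3 m (b=L-a=3):
  y_2 = (R_Ax³/6 - M_Ax²/2)/EI  [x≤a] with R_A=5/2, M_A=5/2 = ((5/2)·(6/5)³/6 - (5/2)·(6/5)²/2)/50000 = -27/1250000 m
Superposition: y = Σ y_i = -3267/31250000 m ≈ -0.000105 m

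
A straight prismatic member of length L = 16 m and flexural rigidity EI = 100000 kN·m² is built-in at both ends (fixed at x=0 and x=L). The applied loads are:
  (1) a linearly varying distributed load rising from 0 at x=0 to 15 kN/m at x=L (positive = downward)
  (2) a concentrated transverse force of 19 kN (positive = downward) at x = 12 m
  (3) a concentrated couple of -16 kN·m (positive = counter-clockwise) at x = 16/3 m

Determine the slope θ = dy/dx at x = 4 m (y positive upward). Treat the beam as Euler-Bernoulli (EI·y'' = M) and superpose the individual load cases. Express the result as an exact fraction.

θ(4) = -667/240000 rad

Load 1 — triangular load w₀=15 kN/m (0→w₀ over full span):
  θ_1 = -w₀(2x(L-x)(L-2x)(x+2L)+x²(L-x)²)/(120LEI) = -15·(2·4·(16-4)·(16-2·4)·(4+2·16)+4²·(16-4)²)/(120·16·100000) = -117/50000 rad
Load 2 — point force P=19 kN at a=12 m (b=L-a=4):
  θ_2 = -Pb²x(2aL-(3a+b)x)/(2L³EI)  [x≤a] = -19·4²·4·(2·12·16-(3·12+4)·4)/(2·16³·100000) = -133/400000 rad
Load 3 — applied couple M₀=-16 kN·m at a=16/3 m (b=L-a=32/3):
  θ_3 = (R_Ax²/2 - M_Ax)/EI  [x≤a] with R_A=-4/3, M_A=0 = ((-4/3)·4²/2 - 0·4)/100000 = -1/9375 rad
Superposition: θ = Σ θ_i = -667/240000 rad ≈ -0.002779 rad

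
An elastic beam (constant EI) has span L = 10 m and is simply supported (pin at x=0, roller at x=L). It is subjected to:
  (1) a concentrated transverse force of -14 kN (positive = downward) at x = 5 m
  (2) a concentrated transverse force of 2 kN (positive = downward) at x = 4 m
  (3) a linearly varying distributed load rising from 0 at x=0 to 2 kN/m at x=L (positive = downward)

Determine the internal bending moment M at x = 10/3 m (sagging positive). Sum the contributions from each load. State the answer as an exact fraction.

Load 1 — point force P=-14 kN at a=5 m (b=L-a=5):
  M_1 = Pbx/L  [x≤a] = (-14)·5·(10/3)/10 = -70/3 kN·m
Load 2 — point force P=2 kN at a=4 m (b=L-a=6):
  M_2 = Pbx/L  [x≤a] = 2·6·(10/3)/10 = 4 kN·m
Load 3 — triangular load w₀=2 kN/m (0→w₀ over full span):
  M_3 = w₀Lx/6 - w₀x³/(6L) = 2·10·(10/3)/6 - 2·(10/3)³/(6·10) = 800/81 kN·m
Superposition: M = Σ M_i = -766/81 kN·m ≈ -9.456790 kN·m

M(10/3) = -766/81 kN·m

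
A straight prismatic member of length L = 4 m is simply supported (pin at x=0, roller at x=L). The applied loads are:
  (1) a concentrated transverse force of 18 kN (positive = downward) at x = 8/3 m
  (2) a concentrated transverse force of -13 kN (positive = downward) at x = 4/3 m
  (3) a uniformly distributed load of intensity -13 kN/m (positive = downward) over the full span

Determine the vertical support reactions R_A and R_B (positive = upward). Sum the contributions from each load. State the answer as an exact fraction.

R_A = -86/3 kN, R_B = -55/3 kN

Load 1 — point force P=18 kN at a=8/3 m (b=L-a=4/3):
  R_A = Pb/L = 18·(4/3)/4 = 6 kN
  R_B = Pa/L = 18·(8/3)/4 = 12 kN
Load 2 — point force P=-13 kN at a=4/3 m (b=L-a=8/3):
  R_A = Pb/L = (-13)·(8/3)/4 = -26/3 kN
  R_B = Pa/L = (-13)·(4/3)/4 = -13/3 kN
Load 3 — uniform load w=-13 kN/m over full span:
  R_A = wL/2 = (-13)·4/2 = -26 kN
  R_B = wL/2 = (-13)·4/2 = -26 kN
Superposition: R_A = -86/3 kN, R_B = -55/3 kN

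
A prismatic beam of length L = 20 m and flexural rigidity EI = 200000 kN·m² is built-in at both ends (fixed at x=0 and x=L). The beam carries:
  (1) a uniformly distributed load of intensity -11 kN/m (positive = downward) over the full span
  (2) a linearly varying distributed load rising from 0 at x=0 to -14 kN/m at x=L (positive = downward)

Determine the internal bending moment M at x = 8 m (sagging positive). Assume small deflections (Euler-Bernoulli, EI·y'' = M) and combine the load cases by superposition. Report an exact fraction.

M(8) = -3764/15 kN·m

Load 1 — uniform load w=-11 kN/m over full span:
  M_1 = wLx/2 - wL²/12 - wx²/2 = (-11)·20·8/2 - (-11)·20²/12 - (-11)·8²/2 = -484/3 kN·m
Load 2 — triangular load w₀=-14 kN/m (0→w₀ over full span):
  M_2 = 3w₀Lx/20 - w₀L²/30 - w₀x³/(6L) = 3·(-14)·20·8/20 - (-14)·20²/30 - (-14)·8³/(6·20) = -448/5 kN·m
Superposition: M = Σ M_i = -3764/15 kN·m ≈ -250.933333 kN·m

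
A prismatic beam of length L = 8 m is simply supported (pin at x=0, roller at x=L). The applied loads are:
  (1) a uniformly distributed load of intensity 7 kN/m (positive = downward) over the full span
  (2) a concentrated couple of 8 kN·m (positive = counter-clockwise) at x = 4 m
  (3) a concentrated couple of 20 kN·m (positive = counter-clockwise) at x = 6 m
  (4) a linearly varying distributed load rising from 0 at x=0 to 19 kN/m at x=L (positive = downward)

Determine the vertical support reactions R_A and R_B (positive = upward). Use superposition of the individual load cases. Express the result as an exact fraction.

R_A = 341/6 kN, R_B = 451/6 kN

Load 1 — uniform load w=7 kN/m over full span:
  R_A = wL/2 = 7·8/2 = 28 kN
  R_B = wL/2 = 7·8/2 = 28 kN
Load 2 — applied couple M₀=8 kN·m at a=4 m (b=L-a=4):
  R_A = M₀/L = 8/8 = 1 kN
  R_B = -M₀/L = -8/8 = -1 kN
Load 3 — applied couple M₀=20 kN·m at a=6 m (b=L-a=2):
  R_A = M₀/L = 20/8 = 5/2 kN
  R_B = -M₀/L = -20/8 = -5/2 kN
Load 4 — triangular load w₀=19 kN/m (0→w₀ over full span):
  R_A = w₀L/6 = 19·8/6 = 76/3 kN
  R_B = w₀L/3 = 19·8/3 = 152/3 kN
Superposition: R_A = 341/6 kN, R_B = 451/6 kN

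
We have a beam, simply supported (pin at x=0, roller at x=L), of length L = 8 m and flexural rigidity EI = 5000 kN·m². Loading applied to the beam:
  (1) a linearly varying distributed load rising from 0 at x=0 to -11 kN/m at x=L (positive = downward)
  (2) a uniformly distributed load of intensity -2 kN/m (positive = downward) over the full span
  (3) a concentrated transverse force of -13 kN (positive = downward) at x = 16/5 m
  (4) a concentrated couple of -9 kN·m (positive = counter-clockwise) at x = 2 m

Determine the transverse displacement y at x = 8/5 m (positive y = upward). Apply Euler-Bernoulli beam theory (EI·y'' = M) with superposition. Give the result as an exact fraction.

y(8/5) = 6904241/117187500 m

Load 1 — triangular load w₀=-11 kN/m (0→w₀ over full span):
  y_1 = -w₀x(7L⁴-10L²x²+3x⁴)/(360LEI) = -(-11)·(8/5)·(7·8⁴-10·8²·(8/5)²+3·(8/5)⁴)/(360·8·5000) = 968704/29296875 m
Load 2 — uniform load w=-2 kN/m over full span:
  y_2 = -wx(L³-2Lx²+x³)/(24EI) = -(-2)·(8/5)·(8³-2·8·(8/5)²+(8/5)³)/(24·5000) = 14848/1171875 m
Load 3 — point force P=-13 kN at a=16/5 m (b=L-a=24/5):
  y_3 = -Pbx(L²-b²-x²)/(6LEI)  [x≤a] = -(-13)·(24/5)·(8/5)·(8²-(24/5)²-(8/5)²)/(6·8·5000) = 1248/78125 m
Load 4 — applied couple M₀=-9 kN·m at a=2 m (b=L-a=6):
  y_4 = (M₀x³/(6L)+C₁x)/EI  [x≤a] with C₁=M₀(3b²-L²)/(6L)=-33/4 = ((-9)·(8/5)³/(6·8)+(-33/4)·(8/5))/5000 = -873/312500 m
Superposition: y = Σ y_i = 6904241/117187500 m ≈ 0.058916 m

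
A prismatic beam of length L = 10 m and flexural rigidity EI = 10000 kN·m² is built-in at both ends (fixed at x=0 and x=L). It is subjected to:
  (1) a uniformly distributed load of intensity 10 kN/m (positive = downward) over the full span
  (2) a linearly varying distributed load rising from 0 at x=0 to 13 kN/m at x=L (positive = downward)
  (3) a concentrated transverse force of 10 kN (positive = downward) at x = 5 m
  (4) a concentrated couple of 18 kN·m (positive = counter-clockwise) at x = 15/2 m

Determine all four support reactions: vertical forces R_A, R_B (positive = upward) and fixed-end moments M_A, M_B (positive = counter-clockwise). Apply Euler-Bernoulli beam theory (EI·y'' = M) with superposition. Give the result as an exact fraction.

R_A = 3061/40 kN, M_A = 3475/24 kN·m, R_B = 3939/40 kN, M_B = -3941/24 kN·m

Load 1 — uniform load w=10 kN/m over full span:
  R_A = wL/2 = 10·10/2 = 50 kN
  M_A = wL²/12 = 10·10²/12 = 250/3 kN·m
  R_B = wL/2 = 10·10/2 = 50 kN
  M_B = -wL²/12 = -10·10²/12 = -250/3 kN·m
Load 2 — triangular load w₀=13 kN/m (0→w₀ over full span):
  R_A = 3w₀L/20 = 3·13·10/20 = 39/2 kN
  M_A = w₀L²/30 = 13·10²/30 = 130/3 kN·m
  R_B = 7w₀L/20 = 7·13·10/20 = 91/2 kN
  M_B = -w₀L²/20 = -13·10²/20 = -65 kN·m
Load 3 — point force P=10 kN at a=5 m (b=L-a=5):
  R_A = Pb²(3a+b)/L³ = 10·5²·(3·5+5)/10³ = 5 kN
  M_A = Pab²/L² = 10·5·5²/10² = 25/2 kN·m
  R_B = Pa²(a+3b)/L³ = 10·5²·(5+3·5)/10³ = 5 kN
  M_B = -Pa²b/L² = -10·5²·5/10² = -25/2 kN·m
Load 4 — applied couple M₀=18 kN·m at a=15/2 m (b=L-a=5/2):
  R_A = 6M₀ab/L³ = 6·18·(15/2)·(5/2)/10³ = 81/40 kN
  M_A = M₀b(2a-b)/L² = 18·(5/2)·(2·(15/2)-(5/2))/10² = 45/8 kN·m
  R_B = -6M₀ab/L³ = -6·18·(15/2)·(5/2)/10³ = -81/40 kN
  M_B = M₀a(2b-a)/L² = 18·(15/2)·(2·(5/2)-(15/2))/10² = -27/8 kN·m
Superposition: R_A = 3061/40 kN, M_A = 3475/24 kN·m, R_B = 3939/40 kN, M_B = -3941/24 kN·m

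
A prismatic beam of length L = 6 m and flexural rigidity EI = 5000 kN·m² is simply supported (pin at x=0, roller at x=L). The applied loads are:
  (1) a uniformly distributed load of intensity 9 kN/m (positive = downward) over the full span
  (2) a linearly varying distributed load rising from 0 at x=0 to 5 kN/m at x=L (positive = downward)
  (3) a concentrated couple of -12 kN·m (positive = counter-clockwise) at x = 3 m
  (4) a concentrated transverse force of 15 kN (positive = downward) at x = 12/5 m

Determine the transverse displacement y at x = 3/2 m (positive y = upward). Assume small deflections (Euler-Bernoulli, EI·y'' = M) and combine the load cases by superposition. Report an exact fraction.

Load 1 — uniform load w=9 kN/m over full span:
  y_1 = -wx(L³-2Lx²+x³)/(24EI) = -9·(3/2)·(6³-2·6·(3/2)²+(3/2)³)/(24·5000) = -13851/640000 m
Load 2 — triangular load w₀=5 kN/m (0→w₀ over full span):
  y_2 = -w₀x(7L⁴-10L²x²+3x⁴)/(360LEI) = -5·(3/2)·(7·6⁴-10·6²·(3/2)²+3·(3/2)⁴)/(360·6·5000) = -2943/512000 m
Load 3 — applied couple M₀=-12 kN·m at a=3 m (b=L-a=3):
  y_3 = (M₀x³/(6L)+C₁x)/EI  [x≤a] with C₁=M₀(3b²-L²)/(6L)=3 = ((-12)·(3/2)³/(6·6)+3·(3/2))/5000 = 27/40000 m
Load 4 — point force P=15 kN at a=12/5 m (b=L-a=18/5):
  y_4 = -Pbx(L²-b²-x²)/(6LEI)  [x≤a] = -15·(18/5)·(3/2)·(6²-(18/5)²-(3/2)²)/(6·6·5000) = -18711/2000000 m
Superposition: y = Σ y_i = -2308527/64000000 m ≈ -0.036071 m

y(3/2) = -2308527/64000000 m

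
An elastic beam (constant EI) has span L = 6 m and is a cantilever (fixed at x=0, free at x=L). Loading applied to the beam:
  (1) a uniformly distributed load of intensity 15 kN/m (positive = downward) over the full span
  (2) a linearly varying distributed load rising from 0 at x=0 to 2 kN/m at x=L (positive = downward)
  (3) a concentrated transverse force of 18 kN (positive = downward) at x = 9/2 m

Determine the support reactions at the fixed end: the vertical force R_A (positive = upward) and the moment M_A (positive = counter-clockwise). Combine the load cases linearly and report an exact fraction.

R_A = 114 kN, M_A = 375 kN·m

Load 1 — uniform load w=15 kN/m over full span:
  R_A = wL = 15·6 = 90 kN
  M_A = wL²/2 = 15·6²/2 = 270 kN·m
Load 2 — triangular load w₀=2 kN/m (0→w₀ over full span):
  R_A = w₀L/2 = 2·6/2 = 6 kN
  M_A = w₀L²/3 = 2·6²/3 = 24 kN·m
Load 3 — point force P=18 kN at a=9/2 m (b=L-a=3/2):
  R_A = P = 18 kN
  M_A = Pa = 18·(9/2) = 81 kN·m
Superposition: R_A = 114 kN, M_A = 375 kN·m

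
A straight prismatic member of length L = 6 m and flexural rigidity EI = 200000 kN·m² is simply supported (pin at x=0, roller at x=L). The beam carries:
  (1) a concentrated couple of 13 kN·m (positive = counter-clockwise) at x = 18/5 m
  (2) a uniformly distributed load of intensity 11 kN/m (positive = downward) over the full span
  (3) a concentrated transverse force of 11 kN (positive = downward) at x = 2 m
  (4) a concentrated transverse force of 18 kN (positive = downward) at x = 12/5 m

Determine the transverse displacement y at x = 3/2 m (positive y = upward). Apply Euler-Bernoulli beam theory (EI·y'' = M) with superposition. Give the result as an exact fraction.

y(3/2) = -11032979/9600000000 m

Load 1 — applied couple M₀=13 kN·m at a=18/5 m (b=L-a=12/5):
  y_1 = (M₀x³/(6L)+C₁x)/EI  [x≤a] with C₁=M₀(3b²-L²)/(6L)=-169/25 = (13·(3/2)³/(6·6)+(-169/25)·(3/2))/200000 = -7137/160000000 m
Load 2 — uniform load w=11 kN/m over full span:
  y_2 = -wx(L³-2Lx²+x³)/(24EI) = -11·(3/2)·(6³-2·6·(3/2)²+(3/2)³)/(24·200000) = -16929/25600000 m
Load 3 — point force P=11 kN at a=2 m (b=L-a=4):
  y_3 = -Pbx(L²-b²-x²)/(6LEI)  [x≤a] = -11·4·(3/2)·(6²-4²-(3/2)²)/(6·6·200000) = -781/4800000 m
Load 4 — point force P=18 kN at a=12/5 m (b=L-a=18/5):
  y_4 = -Pbx(L²-b²-x²)/(6LEI)  [x≤a] = -18·(18/5)·(3/2)·(6²-(18/5)²-(3/2)²)/(6·6·200000) = -56133/200000000 m
Superposition: y = Σ y_i = -11032979/9600000000 m ≈ -0.001149 m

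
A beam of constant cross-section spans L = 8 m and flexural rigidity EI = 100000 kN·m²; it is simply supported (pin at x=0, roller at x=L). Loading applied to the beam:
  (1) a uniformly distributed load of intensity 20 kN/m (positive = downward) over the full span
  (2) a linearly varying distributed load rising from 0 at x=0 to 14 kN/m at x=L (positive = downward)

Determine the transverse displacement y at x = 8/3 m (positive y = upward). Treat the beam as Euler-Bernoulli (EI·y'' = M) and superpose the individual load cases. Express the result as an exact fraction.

Load 1 — uniform load w=20 kN/m over full span:
  y_1 = -wx(L³-2Lx²+x³)/(24EI) = -20·(8/3)·(8³-2·8·(8/3)²+(8/3)³)/(24·100000) = -1408/151875 m
Load 2 — triangular load w₀=14 kN/m (0→w₀ over full span):
  y_2 = -w₀x(7L⁴-10L²x²+3x⁴)/(360LEI) = -14·(8/3)·(7·8⁴-10·8²·(8/3)²+3·(8/3)⁴)/(360·8·100000) = -7168/2278125 m
Superposition: y = Σ y_i = -28288/2278125 m ≈ -0.012417 m

y(8/3) = -28288/2278125 m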